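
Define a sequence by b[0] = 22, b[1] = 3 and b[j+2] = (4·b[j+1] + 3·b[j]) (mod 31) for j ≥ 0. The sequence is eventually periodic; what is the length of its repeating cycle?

Computing terms: b[0] = 22; b[1] = 3; b[2] = 16; b[3] = 11; b[4] = 30; b[5] = 29; b[6] = 20; b[7] = 12; b[8] = 15; b[9] = 3; b[10] = 26; b[11] = 20; b[12] = 3; b[13] = 10; b[14] = 18; b[15] = 9; b[16] = 28; b[17] = 15; b[18] = 20; b[19] = 1; b[20] = 2; b[21] = 11; b[22] = 19; b[23] = 16; b[24] = 28; b[25] = 5; b[26] = 11; b[27] = 28; b[28] = 21; b[29] = 13; b[30] = 22; b[31] = 3.
Since (b[30], b[31]) = (b[0], b[1]) = (22, 3) (two consecutive terms determine the rest), the sequence is periodic with period 30.

30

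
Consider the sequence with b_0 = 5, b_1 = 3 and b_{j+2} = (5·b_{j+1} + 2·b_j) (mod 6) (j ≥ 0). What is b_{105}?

5

b_0 = 5; b_1 = 3; b_2 = 1; b_3 = 5; b_4 = 3.
The sequence repeats with period 3.
So b_{105} = b_{0 + ((105-0) mod 3)} = b_0 = 5.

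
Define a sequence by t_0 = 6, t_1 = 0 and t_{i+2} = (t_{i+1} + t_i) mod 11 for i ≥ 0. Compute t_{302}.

6

We have t_0 = 6,  t_1 = 0,  t_2 = 6,  t_3 = 6,  t_4 = 1,  t_5 = 7,  t_6 = 8,  t_7 = 4,  t_8 = 1,  t_9 = 5,  t_{10} = 6,  t_{11} = 0.
Since (t_{10}, t_{11}) = (t_0, t_1) = (6, 0) (two consecutive terms determine the rest), the sequence is periodic with period 10.
(302 - 0) mod 10 = 2, so t_{302} = t_2 = 6.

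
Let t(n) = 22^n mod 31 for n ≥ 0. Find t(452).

19

Computing terms: t(0) = 1,  t(1) = 22,  t(2) = 19,  t(3) = 15,  t(4) = 20,  t(5) = 6,  t(6) = 8,  t(7) = 21,  t(8) = 28,  t(9) = 27,  t(10) = 5,  t(11) = 17,  t(12) = 2,  t(13) = 13,  t(14) = 7,  t(15) = 30,  t(16) = 9,  t(17) = 12,  t(18) = 16,  t(19) = 11,  t(20) = 25,  t(21) = 23,  t(22) = 10,  t(23) = 3,  t(24) = 4,  t(25) = 26,  t(26) = 14,  t(27) = 29,  t(28) = 18,  t(29) = 24,  t(30) = 1.
Since t(30) = t(0) = 1, the sequence is periodic with period 30.
(452 - 0) mod 30 = 2, so t(452) = t(2) = 19.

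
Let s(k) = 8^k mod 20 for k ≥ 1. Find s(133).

8

Listing terms: s(1) = 8; s(2) = 4; s(3) = 12; s(4) = 16; s(5) = 8.
Since s(5) = s(1) = 8, the sequence is periodic with period 4.
(133 - 1) mod 4 = 0, so s(133) = s(1) = 8.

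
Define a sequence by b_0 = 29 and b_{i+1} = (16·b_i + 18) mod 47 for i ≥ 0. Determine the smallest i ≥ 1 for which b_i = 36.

Listing terms: b_0 = 29; b_1 = 12; b_2 = 22; b_3 = 41; b_4 = 16; b_5 = 39; b_6 = 31; b_7 = 44; b_8 = 17; b_9 = 8; b_{10} = 5; b_{11} = 4; b_{12} = 35; b_{13} = 14; b_{14} = 7; b_{15} = 36; b_{16} = 30; b_{17} = 28; b_{18} = 43; b_{19} = 1; b_{20} = 34; b_{21} = 45; b_{22} = 33; b_{23} = 29.
The sequence repeats with period 23.
The value 36 first appears (with i ≥ 1) at b_{15}.

15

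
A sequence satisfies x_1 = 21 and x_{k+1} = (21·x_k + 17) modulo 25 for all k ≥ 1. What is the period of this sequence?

Listing terms: x_1 = 21; x_2 = 8; x_3 = 10; x_4 = 2; x_5 = 9; x_6 = 6; x_7 = 18; x_8 = 20; x_9 = 12; x_{10} = 19; x_{11} = 16; x_{12} = 3; x_{13} = 5; x_{14} = 22; x_{15} = 4; x_{16} = 1; x_{17} = 13; x_{18} = 15; x_{19} = 7; x_{20} = 14; x_{21} = 11; x_{22} = 23; x_{23} = 0; x_{24} = 17; x_{25} = 24; x_{26} = 21.
The sequence repeats with period 25.

25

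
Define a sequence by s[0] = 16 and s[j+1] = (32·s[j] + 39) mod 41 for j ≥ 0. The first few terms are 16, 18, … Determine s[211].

39

Listing terms: s[0] = 16, s[1] = 18, s[2] = 0, s[3] = 39, s[4] = 16.
Since s[4] = s[0] = 16, the sequence is periodic with period 4.
(211 - 0) mod 4 = 3, so s[211] = s[3] = 39.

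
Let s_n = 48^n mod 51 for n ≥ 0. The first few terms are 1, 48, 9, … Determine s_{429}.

39

s_0 = 1, s_1 = 48, s_2 = 9, s_3 = 24, s_4 = 30, s_5 = 12, s_6 = 15, s_7 = 6, s_8 = 33, s_9 = 3, s_{10} = 42, s_{11} = 27, s_{12} = 21, s_{13} = 39, s_{14} = 36, s_{15} = 45, s_{16} = 18, s_{17} = 48.
Since s_{17} = s_1 = 48, the sequence is eventually periodic: after a pre-period of length 1 it cycles with period 16.
For n ≥ 1, s_n depends only on (n - 1) mod 16. (429 - 1) mod 16 = 12, so s_{429} = s_{13} = 39.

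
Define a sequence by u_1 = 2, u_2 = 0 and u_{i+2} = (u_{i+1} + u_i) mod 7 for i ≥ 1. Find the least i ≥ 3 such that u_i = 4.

5

We have u_1 = 2; u_2 = 0; u_3 = 2; u_4 = 2; u_5 = 4; u_6 = 6; u_7 = 3; u_8 = 2; u_9 = 5; u_{10} = 0; u_{11} = 5; u_{12} = 5; u_{13} = 3; u_{14} = 1; u_{15} = 4; u_{16} = 5; u_{17} = 2; u_{18} = 0.
Since (u_{17}, u_{18}) = (u_1, u_2) = (2, 0) (two consecutive terms determine the rest), the sequence is periodic with period 16.
The value 4 first appears (with i ≥ 3) at u_5.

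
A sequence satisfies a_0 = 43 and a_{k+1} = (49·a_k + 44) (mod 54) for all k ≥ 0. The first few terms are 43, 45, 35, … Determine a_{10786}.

We have a_0 = 43; a_1 = 45; a_2 = 35; a_3 = 31; a_4 = 51; a_5 = 5; a_6 = 19; a_7 = 3; a_8 = 29; a_9 = 7; a_{10} = 9; a_{11} = 53; a_{12} = 49; a_{13} = 15; a_{14} = 23; a_{15} = 37; a_{16} = 21; a_{17} = 47; a_{18} = 25; a_{19} = 27; a_{20} = 17; a_{21} = 13; a_{22} = 33; a_{23} = 41; a_{24} = 1; a_{25} = 39; a_{26} = 11; a_{27} = 43.
Since a_{27} = a_0 = 43, the sequence is periodic with period 27.
So a_{10786} = a_{0 + ((10786-0) mod 27)} = a_{13} = 15.

15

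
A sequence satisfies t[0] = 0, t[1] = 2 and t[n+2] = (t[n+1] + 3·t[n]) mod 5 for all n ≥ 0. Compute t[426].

t[0] = 0; t[1] = 2; t[2] = 2; t[3] = 3; t[4] = 4; t[5] = 3; t[6] = 0; t[7] = 4; t[8] = 4; t[9] = 1; t[10] = 3; t[11] = 1; t[12] = 0; t[13] = 3; t[14] = 3; t[15] = 2; t[16] = 1; t[17] = 2; t[18] = 0; t[19] = 1; t[20] = 1; t[21] = 4; t[22] = 2; t[23] = 4; t[24] = 0; t[25] = 2.
Since (t[24], t[25]) = (t[0], t[1]) = (0, 2) (two consecutive terms determine the rest), the sequence is periodic with period 24.
So t[426] = t[0 + ((426-0) mod 24)] = t[18] = 0.

0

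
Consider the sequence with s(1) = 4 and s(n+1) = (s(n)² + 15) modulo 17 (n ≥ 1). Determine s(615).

7

We have s(1) = 4,  s(2) = 14,  s(3) = 7,  s(4) = 13,  s(5) = 14.
Since s(5) = s(2) = 14, the sequence is eventually periodic: after a pre-period of length 1 it cycles with period 3.
For n ≥ 2, s(n) depends only on (n - 2) mod 3. (615 - 2) mod 3 = 1, so s(615) = s(3) = 7.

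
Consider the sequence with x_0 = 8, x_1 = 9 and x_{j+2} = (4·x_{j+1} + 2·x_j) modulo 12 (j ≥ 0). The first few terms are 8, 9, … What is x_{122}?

Computing terms: x_0 = 8, x_1 = 9, x_2 = 4, x_3 = 10, x_4 = 0, x_5 = 8, x_6 = 8, x_7 = 0, x_8 = 4, x_9 = 4, x_{10} = 0, x_{11} = 8.
Since (x_{10}, x_{11}) = (x_4, x_5) = (0, 8) (two consecutive terms determine the rest), the sequence is eventually periodic: after a pre-period of length 4 it cycles with period 6.
For j ≥ 4, x_j depends only on (j - 4) mod 6. (122 - 4) mod 6 = 4, so x_{122} = x_8 = 4.

4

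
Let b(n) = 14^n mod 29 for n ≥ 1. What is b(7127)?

We have b(1) = 14,  b(2) = 22,  b(3) = 18,  b(4) = 20,  b(5) = 19,  b(6) = 5,  b(7) = 12,  b(8) = 23,  b(9) = 3,  b(10) = 13,  b(11) = 8,  b(12) = 25,  b(13) = 2,  b(14) = 28,  b(15) = 15,  b(16) = 7,  b(17) = 11,  b(18) = 9,  b(19) = 10,  b(20) = 24,  b(21) = 17,  b(22) = 6,  b(23) = 26,  b(24) = 16,  b(25) = 21,  b(26) = 4,  b(27) = 27,  b(28) = 1,  b(29) = 14.
The sequence repeats with period 28.
(7127 - 1) mod 28 = 14, so b(7127) = b(15) = 15.

15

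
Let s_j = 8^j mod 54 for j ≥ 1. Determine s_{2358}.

28

s_1 = 8, s_2 = 10, s_3 = 26, s_4 = 46, s_5 = 44, s_6 = 28, s_7 = 8.
The sequence repeats with period 6.
(2358 - 1) mod 6 = 5, so s_{2358} = s_6 = 28.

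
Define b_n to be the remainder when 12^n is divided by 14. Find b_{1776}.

8

We have b_0 = 1, b_1 = 12, b_2 = 4, b_3 = 6, b_4 = 2, b_5 = 10, b_6 = 8, b_7 = 12.
Since b_7 = b_1 = 12, the sequence is eventually periodic: after a pre-period of length 1 it cycles with period 6.
For n ≥ 1, b_n depends only on (n - 1) mod 6. (1776 - 1) mod 6 = 5, so b_{1776} = b_6 = 8.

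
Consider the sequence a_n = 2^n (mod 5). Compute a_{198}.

4

Listing terms: a_0 = 1, a_1 = 2, a_2 = 4, a_3 = 3, a_4 = 1.
The sequence repeats with period 4.
So a_{198} = a_{0 + ((198-0) mod 4)} = a_2 = 4.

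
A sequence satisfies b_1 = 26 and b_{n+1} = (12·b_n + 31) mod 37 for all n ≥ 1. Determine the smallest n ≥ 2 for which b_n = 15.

We have b_1 = 26,  b_2 = 10,  b_3 = 3,  b_4 = 30,  b_5 = 21,  b_6 = 24,  b_7 = 23,  b_8 = 11,  b_9 = 15,  b_{10} = 26.
Since b_{10} = b_1 = 26, the sequence is periodic with period 9.
The value 15 first appears (with n ≥ 2) at b_9.

9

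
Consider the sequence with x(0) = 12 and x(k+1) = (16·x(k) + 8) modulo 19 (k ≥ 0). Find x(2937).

We have x(0) = 12; x(1) = 10; x(2) = 16; x(3) = 17; x(4) = 14; x(5) = 4; x(6) = 15; x(7) = 1; x(8) = 5; x(9) = 12.
The sequence repeats with period 9.
(2937 - 0) mod 9 = 3, so x(2937) = x(3) = 17.

17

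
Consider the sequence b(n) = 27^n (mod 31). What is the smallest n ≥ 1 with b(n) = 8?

Computing terms: b(0) = 1; b(1) = 27; b(2) = 16; b(3) = 29; b(4) = 8; b(5) = 30; b(6) = 4; b(7) = 15; b(8) = 2; b(9) = 23; b(10) = 1.
The sequence repeats with period 10.
The value 8 first appears (with n ≥ 1) at b(4).

4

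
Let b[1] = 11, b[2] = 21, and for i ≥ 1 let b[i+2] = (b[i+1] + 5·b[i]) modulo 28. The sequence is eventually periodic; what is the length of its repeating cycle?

Computing terms: b[1] = 11, b[2] = 21, b[3] = 20, b[4] = 13, b[5] = 1, b[6] = 10, b[7] = 15, b[8] = 9, b[9] = 0, b[10] = 17, b[11] = 17, b[12] = 18, b[13] = 19, b[14] = 25, b[15] = 8, b[16] = 21, b[17] = 5, b[18] = 26, b[19] = 23, b[20] = 13, b[21] = 16, b[22] = 25, b[23] = 21, b[24] = 6, b[25] = 27, b[26] = 1, b[27] = 24, b[28] = 1, b[29] = 9, b[30] = 14, b[31] = 3, b[32] = 17, b[33] = 4, b[34] = 5, b[35] = 25, b[36] = 22, b[37] = 7, b[38] = 5, b[39] = 12, b[40] = 9, b[41] = 13, b[42] = 2, b[43] = 11, b[44] = 21.
Since (b[43], b[44]) = (b[1], b[2]) = (11, 21) (two consecutive terms determine the rest), the sequence is periodic with period 42.

42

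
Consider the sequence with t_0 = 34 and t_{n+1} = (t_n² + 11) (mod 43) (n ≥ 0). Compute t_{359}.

We have t_0 = 34,  t_1 = 6,  t_2 = 4,  t_3 = 27,  t_4 = 9,  t_5 = 6.
Since t_5 = t_1 = 6, the sequence is eventually periodic: after a pre-period of length 1 it cycles with period 4.
For n ≥ 1, t_n depends only on (n - 1) mod 4. (359 - 1) mod 4 = 2, so t_{359} = t_3 = 27.

27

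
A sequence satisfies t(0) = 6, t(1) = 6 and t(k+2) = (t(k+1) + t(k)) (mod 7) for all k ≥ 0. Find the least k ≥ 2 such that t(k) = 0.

Listing terms: t(0) = 6,  t(1) = 6,  t(2) = 5,  t(3) = 4,  t(4) = 2,  t(5) = 6,  t(6) = 1,  t(7) = 0,  t(8) = 1,  t(9) = 1,  t(10) = 2,  t(11) = 3,  t(12) = 5,  t(13) = 1,  t(14) = 6,  t(15) = 0,  t(16) = 6,  t(17) = 6.
The sequence repeats with period 16.
The value 0 first appears (with k ≥ 2) at t(7).

7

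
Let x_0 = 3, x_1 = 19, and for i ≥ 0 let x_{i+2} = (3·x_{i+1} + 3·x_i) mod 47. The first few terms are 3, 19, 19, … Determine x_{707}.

6

We have x_0 = 3, x_1 = 19, x_2 = 19, x_3 = 20, x_4 = 23, x_5 = 35, x_6 = 33, x_7 = 16, x_8 = 6, x_9 = 19, x_{10} = 28, x_{11} = 0, x_{12} = 37, x_{13} = 17, x_{14} = 21, x_{15} = 20, x_{16} = 29, x_{17} = 6, x_{18} = 11, x_{19} = 4, x_{20} = 45, x_{21} = 6, x_{22} = 12, x_{23} = 7, x_{24} = 10, x_{25} = 4, x_{26} = 42, x_{27} = 44, x_{28} = 23, x_{29} = 13, x_{30} = 14, x_{31} = 34, x_{32} = 3, x_{33} = 17, x_{34} = 13, x_{35} = 43, x_{36} = 27, x_{37} = 22, x_{38} = 6, x_{39} = 37, x_{40} = 35, x_{41} = 28, x_{42} = 1, x_{43} = 40, x_{44} = 29, x_{45} = 19, x_{46} = 3, x_{47} = 19.
Since (x_{46}, x_{47}) = (x_0, x_1) = (3, 19) (two consecutive terms determine the rest), the sequence is periodic with period 46.
(707 - 0) mod 46 = 17, so x_{707} = x_{17} = 6.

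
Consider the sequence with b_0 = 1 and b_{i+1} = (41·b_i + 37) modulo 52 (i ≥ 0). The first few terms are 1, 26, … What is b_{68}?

45

b_0 = 1, b_1 = 26, b_2 = 11, b_3 = 20, b_4 = 25, b_5 = 22, b_6 = 3, b_7 = 4, b_8 = 45, b_9 = 10, b_{10} = 31, b_{11} = 8, b_{12} = 1.
The sequence repeats with period 12.
(68 - 0) mod 12 = 8, so b_{68} = b_8 = 45.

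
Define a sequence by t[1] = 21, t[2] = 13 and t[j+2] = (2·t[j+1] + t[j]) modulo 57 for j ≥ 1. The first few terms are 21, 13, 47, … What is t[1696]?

10

Computing terms: t[1] = 21, t[2] = 13, t[3] = 47, t[4] = 50, t[5] = 33, t[6] = 2, t[7] = 37, t[8] = 19, t[9] = 18, t[10] = 55, t[11] = 14, t[12] = 26, t[13] = 9, t[14] = 44, t[15] = 40, t[16] = 10, t[17] = 3, t[18] = 16, t[19] = 35, t[20] = 29, t[21] = 36, t[22] = 44, t[23] = 10, t[24] = 7, t[25] = 24, t[26] = 55, t[27] = 20, t[28] = 38, t[29] = 39, t[30] = 2, t[31] = 43, t[32] = 31, t[33] = 48, t[34] = 13, t[35] = 17, t[36] = 47, t[37] = 54, t[38] = 41, t[39] = 22, t[40] = 28, t[41] = 21, t[42] = 13.
Since (t[41], t[42]) = (t[1], t[2]) = (21, 13) (two consecutive terms determine the rest), the sequence is periodic with period 40.
So t[1696] = t[1 + ((1696-1) mod 40)] = t[16] = 10.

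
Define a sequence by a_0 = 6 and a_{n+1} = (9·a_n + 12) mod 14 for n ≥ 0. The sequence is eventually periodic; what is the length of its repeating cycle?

3

We have a_0 = 6, a_1 = 10, a_2 = 4, a_3 = 6.
Since a_3 = a_0 = 6, the sequence is periodic with period 3.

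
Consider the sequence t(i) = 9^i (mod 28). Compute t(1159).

9

t(1) = 9; t(2) = 25; t(3) = 1; t(4) = 9.
Since t(4) = t(1) = 9, the sequence is periodic with period 3.
(1159 - 1) mod 3 = 0, so t(1159) = t(1) = 9.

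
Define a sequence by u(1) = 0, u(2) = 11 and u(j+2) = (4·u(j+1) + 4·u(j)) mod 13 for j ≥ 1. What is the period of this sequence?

21

We have u(1) = 0; u(2) = 11; u(3) = 5; u(4) = 12; u(5) = 3; u(6) = 8; u(7) = 5; u(8) = 0; u(9) = 7; u(10) = 2; u(11) = 10; u(12) = 9; u(13) = 11; u(14) = 2; u(15) = 0; u(16) = 8; u(17) = 6; u(18) = 4; u(19) = 1; u(20) = 7; u(21) = 6; u(22) = 0; u(23) = 11.
The sequence repeats with period 21.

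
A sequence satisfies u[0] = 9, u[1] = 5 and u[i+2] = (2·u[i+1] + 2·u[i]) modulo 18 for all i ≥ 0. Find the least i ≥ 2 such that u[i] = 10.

2

We have u[0] = 9; u[1] = 5; u[2] = 10; u[3] = 12; u[4] = 8; u[5] = 4; u[6] = 6; u[7] = 2; u[8] = 16; u[9] = 0; u[10] = 14; u[11] = 10; u[12] = 12.
Since (u[11], u[12]) = (u[2], u[3]) = (10, 12) (two consecutive terms determine the rest), the sequence is eventually periodic: after a pre-period of length 2 it cycles with period 9.
The value 10 first appears (with i ≥ 2) at u[2].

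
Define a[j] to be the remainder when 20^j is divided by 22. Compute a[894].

We have a[0] = 1, a[1] = 20, a[2] = 4, a[3] = 14, a[4] = 16, a[5] = 12, a[6] = 20.
Since a[6] = a[1] = 20, the sequence is eventually periodic: after a pre-period of length 1 it cycles with period 5.
For j ≥ 1, a[j] depends only on (j - 1) mod 5. (894 - 1) mod 5 = 3, so a[894] = a[4] = 16.

16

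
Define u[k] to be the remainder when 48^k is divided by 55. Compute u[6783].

Computing terms: u[1] = 48, u[2] = 49, u[3] = 42, u[4] = 36, u[5] = 23, u[6] = 4, u[7] = 27, u[8] = 31, u[9] = 3, u[10] = 34, u[11] = 37, u[12] = 16, u[13] = 53, u[14] = 14, u[15] = 12, u[16] = 26, u[17] = 38, u[18] = 9, u[19] = 47, u[20] = 1, u[21] = 48.
Since u[21] = u[1] = 48, the sequence is periodic with period 20.
(6783 - 1) mod 20 = 2, so u[6783] = u[3] = 42.

42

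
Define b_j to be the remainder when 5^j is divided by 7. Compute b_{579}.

We have b_0 = 1; b_1 = 5; b_2 = 4; b_3 = 6; b_4 = 2; b_5 = 3; b_6 = 1.
The sequence repeats with period 6.
So b_{579} = b_{0 + ((579-0) mod 6)} = b_3 = 6.

6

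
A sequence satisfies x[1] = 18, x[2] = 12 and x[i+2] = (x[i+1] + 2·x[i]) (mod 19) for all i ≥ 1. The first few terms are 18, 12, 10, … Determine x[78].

8

Listing terms: x[1] = 18,  x[2] = 12,  x[3] = 10,  x[4] = 15,  x[5] = 16,  x[6] = 8,  x[7] = 2,  x[8] = 18,  x[9] = 3,  x[10] = 1,  x[11] = 7,  x[12] = 9,  x[13] = 4,  x[14] = 3,  x[15] = 11,  x[16] = 17,  x[17] = 1,  x[18] = 16,  x[19] = 18,  x[20] = 12.
Since (x[19], x[20]) = (x[1], x[2]) = (18, 12) (two consecutive terms determine the rest), the sequence is periodic with period 18.
(78 - 1) mod 18 = 5, so x[78] = x[6] = 8.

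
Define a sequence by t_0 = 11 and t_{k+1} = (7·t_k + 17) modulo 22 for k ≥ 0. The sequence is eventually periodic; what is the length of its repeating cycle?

10

t_0 = 11,  t_1 = 6,  t_2 = 15,  t_3 = 12,  t_4 = 13,  t_5 = 20,  t_6 = 3,  t_7 = 16,  t_8 = 19,  t_9 = 18,  t_{10} = 11.
The sequence repeats with period 10.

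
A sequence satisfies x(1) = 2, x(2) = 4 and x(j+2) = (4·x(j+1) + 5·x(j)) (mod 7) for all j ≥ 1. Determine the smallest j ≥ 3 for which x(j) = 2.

6

Computing terms: x(1) = 2; x(2) = 4; x(3) = 5; x(4) = 5; x(5) = 3; x(6) = 2; x(7) = 2; x(8) = 4.
The sequence repeats with period 6.
The value 2 first appears (with j ≥ 3) at x(6).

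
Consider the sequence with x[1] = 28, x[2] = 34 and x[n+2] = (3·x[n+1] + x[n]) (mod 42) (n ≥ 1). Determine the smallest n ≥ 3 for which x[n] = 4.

3

Computing terms: x[1] = 28, x[2] = 34, x[3] = 4, x[4] = 4, x[5] = 16, x[6] = 10, x[7] = 4, x[8] = 22, x[9] = 28, x[10] = 22, x[11] = 10, x[12] = 10, x[13] = 40, x[14] = 4, x[15] = 10, x[16] = 34, x[17] = 28, x[18] = 34.
Since (x[17], x[18]) = (x[1], x[2]) = (28, 34) (two consecutive terms determine the rest), the sequence is periodic with period 16.
The value 4 first appears (with n ≥ 3) at x[3].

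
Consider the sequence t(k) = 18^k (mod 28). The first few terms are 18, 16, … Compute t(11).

t(1) = 18,  t(2) = 16,  t(3) = 8,  t(4) = 4,  t(5) = 16.
Since t(5) = t(2) = 16, the sequence is eventually periodic: after a pre-period of length 1 it cycles with period 3.
For k ≥ 2, t(k) depends only on (k - 2) mod 3. (11 - 2) mod 3 = 0, so t(11) = t(2) = 16.

16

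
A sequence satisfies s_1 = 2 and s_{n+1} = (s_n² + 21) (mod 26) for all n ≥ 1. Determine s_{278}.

Listing terms: s_1 = 2; s_2 = 25; s_3 = 22; s_4 = 11; s_5 = 12; s_6 = 9; s_7 = 24; s_8 = 25.
Since s_8 = s_2 = 25, the sequence is eventually periodic: after a pre-period of length 1 it cycles with period 6.
For n ≥ 2, s_n depends only on (n - 2) mod 6. (278 - 2) mod 6 = 0, so s_{278} = s_2 = 25.

25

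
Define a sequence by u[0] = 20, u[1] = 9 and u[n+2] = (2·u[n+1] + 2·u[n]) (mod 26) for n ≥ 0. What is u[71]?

4

We have u[0] = 20; u[1] = 9; u[2] = 6; u[3] = 4; u[4] = 20; u[5] = 22; u[6] = 6; u[7] = 4.
Since (u[6], u[7]) = (u[2], u[3]) = (6, 4) (two consecutive terms determine the rest), the sequence is eventually periodic: after a pre-period of length 2 it cycles with period 4.
For n ≥ 2, u[n] depends only on (n - 2) mod 4. (71 - 2) mod 4 = 1, so u[71] = u[3] = 4.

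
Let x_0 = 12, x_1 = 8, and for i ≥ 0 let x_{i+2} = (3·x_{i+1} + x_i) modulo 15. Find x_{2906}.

Computing terms: x_0 = 12; x_1 = 8; x_2 = 6; x_3 = 11; x_4 = 9; x_5 = 8; x_6 = 3; x_7 = 2; x_8 = 9; x_9 = 14; x_{10} = 6; x_{11} = 2; x_{12} = 12; x_{13} = 8.
The sequence repeats with period 12.
(2906 - 0) mod 12 = 2, so x_{2906} = x_2 = 6.

6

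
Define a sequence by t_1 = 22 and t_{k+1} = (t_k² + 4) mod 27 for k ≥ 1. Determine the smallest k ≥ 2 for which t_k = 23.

7

We have t_1 = 22; t_2 = 2; t_3 = 8; t_4 = 14; t_5 = 11; t_6 = 17; t_7 = 23; t_8 = 20; t_9 = 26; t_{10} = 5; t_{11} = 2.
Since t_{11} = t_2 = 2, the sequence is eventually periodic: after a pre-period of length 1 it cycles with period 9.
The value 23 first appears (with k ≥ 2) at t_7.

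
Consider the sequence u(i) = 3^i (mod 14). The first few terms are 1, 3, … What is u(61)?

3

Computing terms: u(0) = 1,  u(1) = 3,  u(2) = 9,  u(3) = 13,  u(4) = 11,  u(5) = 5,  u(6) = 1.
The sequence repeats with period 6.
So u(61) = u(0 + ((61-0) mod 6)) = u(1) = 3.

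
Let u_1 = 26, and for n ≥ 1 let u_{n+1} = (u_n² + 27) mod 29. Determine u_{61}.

3

Computing terms: u_1 = 26; u_2 = 7; u_3 = 18; u_4 = 3; u_5 = 7.
Since u_5 = u_2 = 7, the sequence is eventually periodic: after a pre-period of length 1 it cycles with period 3.
For n ≥ 2, u_n depends only on (n - 2) mod 3. (61 - 2) mod 3 = 2, so u_{61} = u_4 = 3.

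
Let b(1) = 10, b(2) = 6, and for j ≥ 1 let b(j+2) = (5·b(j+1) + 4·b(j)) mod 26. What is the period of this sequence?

42

We have b(1) = 10, b(2) = 6, b(3) = 18, b(4) = 10, b(5) = 18, b(6) = 0, b(7) = 20, b(8) = 22, b(9) = 8, b(10) = 24, b(11) = 22, b(12) = 24, b(13) = 0, b(14) = 18, b(15) = 12, b(16) = 2, b(17) = 6, b(18) = 12, b(19) = 6, b(20) = 0, b(21) = 24, b(22) = 16, b(23) = 20, b(24) = 8, b(25) = 16, b(26) = 8, b(27) = 0, b(28) = 6, b(29) = 4, b(30) = 18, b(31) = 2, b(32) = 4, b(33) = 2, b(34) = 0, b(35) = 8, b(36) = 14, b(37) = 24, b(38) = 20, b(39) = 14, b(40) = 20, b(41) = 0, b(42) = 2, b(43) = 10, b(44) = 6.
Since (b(43), b(44)) = (b(1), b(2)) = (10, 6) (two consecutive terms determine the rest), the sequence is periodic with period 42.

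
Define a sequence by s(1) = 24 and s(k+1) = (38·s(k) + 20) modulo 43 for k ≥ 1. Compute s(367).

Listing terms: s(1) = 24, s(2) = 29, s(3) = 4, s(4) = 0, s(5) = 20, s(6) = 6, s(7) = 33, s(8) = 27, s(9) = 14, s(10) = 36, s(11) = 12, s(12) = 3, s(13) = 5, s(14) = 38, s(15) = 2, s(16) = 10, s(17) = 13, s(18) = 41, s(19) = 30, s(20) = 42, s(21) = 25, s(22) = 24.
Since s(22) = s(1) = 24, the sequence is periodic with period 21.
So s(367) = s(1 + ((367-1) mod 21)) = s(10) = 36.

36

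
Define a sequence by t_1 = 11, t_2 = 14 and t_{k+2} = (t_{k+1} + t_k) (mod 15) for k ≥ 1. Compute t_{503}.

Computing terms: t_1 = 11; t_2 = 14; t_3 = 10; t_4 = 9; t_5 = 4; t_6 = 13; t_7 = 2; t_8 = 0; t_9 = 2; t_{10} = 2; t_{11} = 4; t_{12} = 6; t_{13} = 10; t_{14} = 1; t_{15} = 11; t_{16} = 12; t_{17} = 8; t_{18} = 5; t_{19} = 13; t_{20} = 3; t_{21} = 1; t_{22} = 4; t_{23} = 5; t_{24} = 9; t_{25} = 14; t_{26} = 8; t_{27} = 7; t_{28} = 0; t_{29} = 7; t_{30} = 7; t_{31} = 14; t_{32} = 6; t_{33} = 5; t_{34} = 11; t_{35} = 1; t_{36} = 12; t_{37} = 13; t_{38} = 10; t_{39} = 8; t_{40} = 3; t_{41} = 11; t_{42} = 14.
The sequence repeats with period 40.
(503 - 1) mod 40 = 22, so t_{503} = t_{23} = 5.

5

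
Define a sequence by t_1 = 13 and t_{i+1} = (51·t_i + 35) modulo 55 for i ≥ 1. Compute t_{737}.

53

We have t_1 = 13, t_2 = 38, t_3 = 48, t_4 = 8, t_5 = 3, t_6 = 23, t_7 = 53, t_8 = 43, t_9 = 28, t_{10} = 33, t_{11} = 13.
Since t_{11} = t_1 = 13, the sequence is periodic with period 10.
(737 - 1) mod 10 = 6, so t_{737} = t_7 = 53.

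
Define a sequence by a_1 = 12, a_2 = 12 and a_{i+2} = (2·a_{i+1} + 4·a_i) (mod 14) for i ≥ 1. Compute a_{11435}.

We have a_1 = 12,  a_2 = 12,  a_3 = 2,  a_4 = 10,  a_5 = 0,  a_6 = 12,  a_7 = 10,  a_8 = 12,  a_9 = 8,  a_{10} = 8,  a_{11} = 6,  a_{12} = 2,  a_{13} = 0,  a_{14} = 8,  a_{15} = 2,  a_{16} = 8,  a_{17} = 10,  a_{18} = 10,  a_{19} = 4,  a_{20} = 6,  a_{21} = 0,  a_{22} = 10,  a_{23} = 6,  a_{24} = 10,  a_{25} = 2,  a_{26} = 2,  a_{27} = 12,  a_{28} = 4,  a_{29} = 0,  a_{30} = 2,  a_{31} = 4,  a_{32} = 2,  a_{33} = 6,  a_{34} = 6,  a_{35} = 8,  a_{36} = 12,  a_{37} = 0,  a_{38} = 6,  a_{39} = 12,  a_{40} = 6,  a_{41} = 4,  a_{42} = 4,  a_{43} = 10,  a_{44} = 8,  a_{45} = 0,  a_{46} = 4,  a_{47} = 8,  a_{48} = 4,  a_{49} = 12,  a_{50} = 12.
Since (a_{49}, a_{50}) = (a_1, a_2) = (12, 12) (two consecutive terms determine the rest), the sequence is periodic with period 48.
So a_{11435} = a_{1 + ((11435-1) mod 48)} = a_{11} = 6.

6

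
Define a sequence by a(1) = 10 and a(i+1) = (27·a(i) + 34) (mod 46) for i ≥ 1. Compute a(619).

8

Listing terms: a(1) = 10; a(2) = 28; a(3) = 8; a(4) = 20; a(5) = 22; a(6) = 30; a(7) = 16; a(8) = 6; a(9) = 12; a(10) = 36; a(11) = 40; a(12) = 10.
Since a(12) = a(1) = 10, the sequence is periodic with period 11.
(619 - 1) mod 11 = 2, so a(619) = a(3) = 8.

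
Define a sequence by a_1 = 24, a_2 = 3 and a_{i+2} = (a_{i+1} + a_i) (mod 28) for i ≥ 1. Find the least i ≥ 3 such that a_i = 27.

Computing terms: a_1 = 24,  a_2 = 3,  a_3 = 27,  a_4 = 2,  a_5 = 1,  a_6 = 3,  a_7 = 4,  a_8 = 7,  a_9 = 11,  a_{10} = 18,  a_{11} = 1,  a_{12} = 19,  a_{13} = 20,  a_{14} = 11,  a_{15} = 3,  a_{16} = 14,  a_{17} = 17,  a_{18} = 3,  a_{19} = 20,  a_{20} = 23,  a_{21} = 15,  a_{22} = 10,  a_{23} = 25,  a_{24} = 7,  a_{25} = 4,  a_{26} = 11,  a_{27} = 15,  a_{28} = 26,  a_{29} = 13,  a_{30} = 11,  a_{31} = 24,  a_{32} = 7,  a_{33} = 3,  a_{34} = 10,  a_{35} = 13,  a_{36} = 23,  a_{37} = 8,  a_{38} = 3,  a_{39} = 11,  a_{40} = 14,  a_{41} = 25,  a_{42} = 11,  a_{43} = 8,  a_{44} = 19,  a_{45} = 27,  a_{46} = 18,  a_{47} = 17,  a_{48} = 7,  a_{49} = 24,  a_{50} = 3.
Since (a_{49}, a_{50}) = (a_1, a_2) = (24, 3) (two consecutive terms determine the rest), the sequence is periodic with period 48.
The value 27 first appears (with i ≥ 3) at a_3.

3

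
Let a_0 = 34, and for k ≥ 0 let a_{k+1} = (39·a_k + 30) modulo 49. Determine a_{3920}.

1

We have a_0 = 34; a_1 = 33; a_2 = 43; a_3 = 41; a_4 = 12; a_5 = 8; a_6 = 48; a_7 = 40; a_8 = 22; a_9 = 6; a_{10} = 19; a_{11} = 36; a_{12} = 13; a_{13} = 47; a_{14} = 1; a_{15} = 20; a_{16} = 26; a_{17} = 15; a_{18} = 27; a_{19} = 5; a_{20} = 29; a_{21} = 34.
Since a_{21} = a_0 = 34, the sequence is periodic with period 21.
(3920 - 0) mod 21 = 14, so a_{3920} = a_{14} = 1.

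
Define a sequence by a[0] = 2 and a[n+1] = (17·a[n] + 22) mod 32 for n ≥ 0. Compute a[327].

28

Listing terms: a[0] = 2; a[1] = 24; a[2] = 14; a[3] = 4; a[4] = 26; a[5] = 16; a[6] = 6; a[7] = 28; a[8] = 18; a[9] = 8; a[10] = 30; a[11] = 20; a[12] = 10; a[13] = 0; a[14] = 22; a[15] = 12; a[16] = 2.
The sequence repeats with period 16.
(327 - 0) mod 16 = 7, so a[327] = a[7] = 28.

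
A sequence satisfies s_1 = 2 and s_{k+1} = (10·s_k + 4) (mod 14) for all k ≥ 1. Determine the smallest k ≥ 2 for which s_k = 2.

s_1 = 2,  s_2 = 10,  s_3 = 6,  s_4 = 8,  s_5 = 0,  s_6 = 4,  s_7 = 2.
The sequence repeats with period 6.
The value 2 next appears (with k ≥ 2) at s_7.

7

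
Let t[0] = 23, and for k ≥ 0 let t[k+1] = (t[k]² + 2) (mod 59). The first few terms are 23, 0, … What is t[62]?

We have t[0] = 23; t[1] = 0; t[2] = 2; t[3] = 6; t[4] = 38; t[5] = 30; t[6] = 17; t[7] = 55; t[8] = 18; t[9] = 31; t[10] = 19; t[11] = 9; t[12] = 24; t[13] = 47; t[14] = 28; t[15] = 19.
Since t[15] = t[10] = 19, the sequence is eventually periodic: after a pre-period of length 10 it cycles with period 5.
For k ≥ 10, t[k] depends only on (k - 10) mod 5. (62 - 10) mod 5 = 2, so t[62] = t[12] = 24.

24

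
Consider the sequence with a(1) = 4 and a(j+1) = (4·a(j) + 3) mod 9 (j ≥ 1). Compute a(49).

Computing terms: a(1) = 4,  a(2) = 1,  a(3) = 7,  a(4) = 4.
Since a(4) = a(1) = 4, the sequence is periodic with period 3.
So a(49) = a(1 + ((49-1) mod 3)) = a(1) = 4.

4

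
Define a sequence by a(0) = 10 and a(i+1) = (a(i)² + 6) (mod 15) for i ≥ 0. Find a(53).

7

a(0) = 10; a(1) = 1; a(2) = 7; a(3) = 10.
Since a(3) = a(0) = 10, the sequence is periodic with period 3.
So a(53) = a(0 + ((53-0) mod 3)) = a(2) = 7.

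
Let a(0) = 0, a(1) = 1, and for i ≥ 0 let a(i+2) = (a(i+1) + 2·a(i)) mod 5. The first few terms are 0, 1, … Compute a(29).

1

We have a(0) = 0; a(1) = 1; a(2) = 1; a(3) = 3; a(4) = 0; a(5) = 1.
Since (a(4), a(5)) = (a(0), a(1)) = (0, 1) (two consecutive terms determine the rest), the sequence is periodic with period 4.
So a(29) = a(0 + ((29-0) mod 4)) = a(1) = 1.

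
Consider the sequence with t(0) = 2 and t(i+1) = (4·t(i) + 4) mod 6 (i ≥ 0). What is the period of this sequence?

We have t(0) = 2, t(1) = 0, t(2) = 4, t(3) = 2.
The sequence repeats with period 3.

3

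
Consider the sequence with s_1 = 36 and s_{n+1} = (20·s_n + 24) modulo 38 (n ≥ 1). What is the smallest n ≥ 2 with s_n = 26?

18

Listing terms: s_1 = 36; s_2 = 22; s_3 = 8; s_4 = 32; s_5 = 18; s_6 = 4; s_7 = 28; s_8 = 14; s_9 = 0; s_{10} = 24; s_{11} = 10; s_{12} = 34; s_{13} = 20; s_{14} = 6; s_{15} = 30; s_{16} = 16; s_{17} = 2; s_{18} = 26; s_{19} = 12; s_{20} = 36.
Since s_{20} = s_1 = 36, the sequence is periodic with period 19.
The value 26 first appears (with n ≥ 2) at s_{18}.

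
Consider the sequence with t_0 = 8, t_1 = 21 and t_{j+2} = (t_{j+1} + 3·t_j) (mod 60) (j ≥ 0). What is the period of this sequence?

t_0 = 8, t_1 = 21, t_2 = 45, t_3 = 48, t_4 = 3, t_5 = 27, t_6 = 36, t_7 = 57, t_8 = 45, t_9 = 36, t_{10} = 51, t_{11} = 39, t_{12} = 12, t_{13} = 9, t_{14} = 45, t_{15} = 12, t_{16} = 27, t_{17} = 3, t_{18} = 24, t_{19} = 33, t_{20} = 45, t_{21} = 24, t_{22} = 39, t_{23} = 51, t_{24} = 48, t_{25} = 21, t_{26} = 45.
Since (t_{25}, t_{26}) = (t_1, t_2) = (21, 45) (two consecutive terms determine the rest), the sequence is eventually periodic: after a pre-period of length 1 it cycles with period 24.

24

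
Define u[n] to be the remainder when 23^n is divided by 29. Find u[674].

We have u[0] = 1; u[1] = 23; u[2] = 7; u[3] = 16; u[4] = 20; u[5] = 25; u[6] = 24; u[7] = 1.
The sequence repeats with period 7.
So u[674] = u[0 + ((674-0) mod 7)] = u[2] = 7.

7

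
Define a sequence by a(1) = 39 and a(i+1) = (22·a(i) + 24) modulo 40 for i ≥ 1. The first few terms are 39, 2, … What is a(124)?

a(1) = 39; a(2) = 2; a(3) = 28; a(4) = 0; a(5) = 24; a(6) = 32; a(7) = 8; a(8) = 0.
Since a(8) = a(4) = 0, the sequence is eventually periodic: after a pre-period of length 3 it cycles with period 4.
For i ≥ 4, a(i) depends only on (i - 4) mod 4. (124 - 4) mod 4 = 0, so a(124) = a(4) = 0.

0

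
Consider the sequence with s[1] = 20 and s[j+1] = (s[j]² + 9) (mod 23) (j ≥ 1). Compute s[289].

10

We have s[1] = 20,  s[2] = 18,  s[3] = 11,  s[4] = 15,  s[5] = 4,  s[6] = 2,  s[7] = 13,  s[8] = 17,  s[9] = 22,  s[10] = 10,  s[11] = 17.
Since s[11] = s[8] = 17, the sequence is eventually periodic: after a pre-period of length 7 it cycles with period 3.
For j ≥ 8, s[j] depends only on (j - 8) mod 3. (289 - 8) mod 3 = 2, so s[289] = s[10] = 10.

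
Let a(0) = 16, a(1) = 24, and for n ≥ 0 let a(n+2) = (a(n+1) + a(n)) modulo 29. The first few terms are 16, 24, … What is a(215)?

23

We have a(0) = 16,  a(1) = 24,  a(2) = 11,  a(3) = 6,  a(4) = 17,  a(5) = 23,  a(6) = 11,  a(7) = 5,  a(8) = 16,  a(9) = 21,  a(10) = 8,  a(11) = 0,  a(12) = 8,  a(13) = 8,  a(14) = 16,  a(15) = 24.
The sequence repeats with period 14.
So a(215) = a(0 + ((215-0) mod 14)) = a(5) = 23.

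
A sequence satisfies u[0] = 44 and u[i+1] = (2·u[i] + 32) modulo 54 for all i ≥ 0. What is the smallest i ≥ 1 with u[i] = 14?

We have u[0] = 44; u[1] = 12; u[2] = 2; u[3] = 36; u[4] = 50; u[5] = 24; u[6] = 26; u[7] = 30; u[8] = 38; u[9] = 0; u[10] = 32; u[11] = 42; u[12] = 8; u[13] = 48; u[14] = 20; u[15] = 18; u[16] = 14; u[17] = 6; u[18] = 44.
The sequence repeats with period 18.
The value 14 first appears (with i ≥ 1) at u[16].

16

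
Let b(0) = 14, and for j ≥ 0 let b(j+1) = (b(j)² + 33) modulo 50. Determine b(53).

29

b(0) = 14, b(1) = 29, b(2) = 24, b(3) = 9, b(4) = 14.
Since b(4) = b(0) = 14, the sequence is periodic with period 4.
So b(53) = b(0 + ((53-0) mod 4)) = b(1) = 29.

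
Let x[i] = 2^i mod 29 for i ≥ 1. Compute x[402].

9

We have x[1] = 2,  x[2] = 4,  x[3] = 8,  x[4] = 16,  x[5] = 3,  x[6] = 6,  x[7] = 12,  x[8] = 24,  x[9] = 19,  x[10] = 9,  x[11] = 18,  x[12] = 7,  x[13] = 14,  x[14] = 28,  x[15] = 27,  x[16] = 25,  x[17] = 21,  x[18] = 13,  x[19] = 26,  x[20] = 23,  x[21] = 17,  x[22] = 5,  x[23] = 10,  x[24] = 20,  x[25] = 11,  x[26] = 22,  x[27] = 15,  x[28] = 1,  x[29] = 2.
Since x[29] = x[1] = 2, the sequence is periodic with period 28.
So x[402] = x[1 + ((402-1) mod 28)] = x[10] = 9.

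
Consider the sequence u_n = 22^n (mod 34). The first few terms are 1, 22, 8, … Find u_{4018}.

8

u_0 = 1,  u_1 = 22,  u_2 = 8,  u_3 = 6,  u_4 = 30,  u_5 = 14,  u_6 = 2,  u_7 = 10,  u_8 = 16,  u_9 = 12,  u_{10} = 26,  u_{11} = 28,  u_{12} = 4,  u_{13} = 20,  u_{14} = 32,  u_{15} = 24,  u_{16} = 18,  u_{17} = 22.
Since u_{17} = u_1 = 22, the sequence is eventually periodic: after a pre-period of length 1 it cycles with period 16.
For n ≥ 1, u_n depends only on (n - 1) mod 16. (4018 - 1) mod 16 = 1, so u_{4018} = u_2 = 8.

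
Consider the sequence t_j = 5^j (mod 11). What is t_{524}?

t_1 = 5,  t_2 = 3,  t_3 = 4,  t_4 = 9,  t_5 = 1,  t_6 = 5.
The sequence repeats with period 5.
So t_{524} = t_{1 + ((524-1) mod 5)} = t_4 = 9.

9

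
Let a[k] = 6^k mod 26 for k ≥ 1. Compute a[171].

Computing terms: a[1] = 6; a[2] = 10; a[3] = 8; a[4] = 22; a[5] = 2; a[6] = 12; a[7] = 20; a[8] = 16; a[9] = 18; a[10] = 4; a[11] = 24; a[12] = 14; a[13] = 6.
The sequence repeats with period 12.
So a[171] = a[1 + ((171-1) mod 12)] = a[3] = 8.

8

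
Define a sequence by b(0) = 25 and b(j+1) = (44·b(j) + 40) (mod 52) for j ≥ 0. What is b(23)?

36

We have b(0) = 25; b(1) = 48; b(2) = 20; b(3) = 36; b(4) = 12; b(5) = 48.
Since b(5) = b(1) = 48, the sequence is eventually periodic: after a pre-period of length 1 it cycles with period 4.
For j ≥ 1, b(j) depends only on (j - 1) mod 4. (23 - 1) mod 4 = 2, so b(23) = b(3) = 36.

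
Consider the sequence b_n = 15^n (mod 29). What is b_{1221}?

Computing terms: b_1 = 15,  b_2 = 22,  b_3 = 11,  b_4 = 20,  b_5 = 10,  b_6 = 5,  b_7 = 17,  b_8 = 23,  b_9 = 26,  b_{10} = 13,  b_{11} = 21,  b_{12} = 25,  b_{13} = 27,  b_{14} = 28,  b_{15} = 14,  b_{16} = 7,  b_{17} = 18,  b_{18} = 9,  b_{19} = 19,  b_{20} = 24,  b_{21} = 12,  b_{22} = 6,  b_{23} = 3,  b_{24} = 16,  b_{25} = 8,  b_{26} = 4,  b_{27} = 2,  b_{28} = 1,  b_{29} = 15.
The sequence repeats with period 28.
(1221 - 1) mod 28 = 16, so b_{1221} = b_{17} = 18.

18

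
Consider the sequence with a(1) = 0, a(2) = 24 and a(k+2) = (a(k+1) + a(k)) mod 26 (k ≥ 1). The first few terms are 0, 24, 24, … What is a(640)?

Listing terms: a(1) = 0,  a(2) = 24,  a(3) = 24,  a(4) = 22,  a(5) = 20,  a(6) = 16,  a(7) = 10,  a(8) = 0,  a(9) = 10,  a(10) = 10,  a(11) = 20,  a(12) = 4,  a(13) = 24,  a(14) = 2,  a(15) = 0,  a(16) = 2,  a(17) = 2,  a(18) = 4,  a(19) = 6,  a(20) = 10,  a(21) = 16,  a(22) = 0,  a(23) = 16,  a(24) = 16,  a(25) = 6,  a(26) = 22,  a(27) = 2,  a(28) = 24,  a(29) = 0,  a(30) = 24.
Since (a(29), a(30)) = (a(1), a(2)) = (0, 24) (two consecutive terms determine the rest), the sequence is periodic with period 28.
(640 - 1) mod 28 = 23, so a(640) = a(24) = 16.

16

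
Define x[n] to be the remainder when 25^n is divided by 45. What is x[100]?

25

Computing terms: x[1] = 25, x[2] = 40, x[3] = 10, x[4] = 25.
Since x[4] = x[1] = 25, the sequence is periodic with period 3.
(100 - 1) mod 3 = 0, so x[100] = x[1] = 25.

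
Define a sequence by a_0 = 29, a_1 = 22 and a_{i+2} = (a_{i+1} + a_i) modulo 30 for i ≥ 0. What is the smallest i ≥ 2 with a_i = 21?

Listing terms: a_0 = 29,  a_1 = 22,  a_2 = 21,  a_3 = 13,  a_4 = 4,  a_5 = 17,  a_6 = 21,  a_7 = 8,  a_8 = 29,  a_9 = 7,  a_{10} = 6,  a_{11} = 13,  a_{12} = 19,  a_{13} = 2,  a_{14} = 21,  a_{15} = 23,  a_{16} = 14,  a_{17} = 7,  a_{18} = 21,  a_{19} = 28,  a_{20} = 19,  a_{21} = 17,  a_{22} = 6,  a_{23} = 23,  a_{24} = 29,  a_{25} = 22.
The sequence repeats with period 24.
The value 21 first appears (with i ≥ 2) at a_2.

2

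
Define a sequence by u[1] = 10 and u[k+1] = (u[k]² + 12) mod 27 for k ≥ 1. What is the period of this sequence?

We have u[1] = 10, u[2] = 4, u[3] = 1, u[4] = 13, u[5] = 19, u[6] = 22, u[7] = 10.
Since u[7] = u[1] = 10, the sequence is periodic with period 6.

6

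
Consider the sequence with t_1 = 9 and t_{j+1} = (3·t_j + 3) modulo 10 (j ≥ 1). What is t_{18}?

Computing terms: t_1 = 9,  t_2 = 0,  t_3 = 3,  t_4 = 2,  t_5 = 9.
Since t_5 = t_1 = 9, the sequence is periodic with period 4.
(18 - 1) mod 4 = 1, so t_{18} = t_2 = 0.

0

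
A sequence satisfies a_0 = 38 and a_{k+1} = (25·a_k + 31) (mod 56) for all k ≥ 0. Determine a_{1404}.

10

Computing terms: a_0 = 38, a_1 = 29, a_2 = 28, a_3 = 3, a_4 = 50, a_5 = 49, a_6 = 24, a_7 = 15, a_8 = 14, a_9 = 45, a_{10} = 36, a_{11} = 35, a_{12} = 10, a_{13} = 1, a_{14} = 0, a_{15} = 31, a_{16} = 22, a_{17} = 21, a_{18} = 52, a_{19} = 43, a_{20} = 42, a_{21} = 17, a_{22} = 8, a_{23} = 7, a_{24} = 38.
Since a_{24} = a_0 = 38, the sequence is periodic with period 24.
So a_{1404} = a_{0 + ((1404-0) mod 24)} = a_{12} = 10.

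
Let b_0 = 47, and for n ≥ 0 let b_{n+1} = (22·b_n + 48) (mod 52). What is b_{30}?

We have b_0 = 47,  b_1 = 42,  b_2 = 36,  b_3 = 8,  b_4 = 16,  b_5 = 36.
Since b_5 = b_2 = 36, the sequence is eventually periodic: after a pre-period of length 2 it cycles with period 3.
For n ≥ 2, b_n depends only on (n - 2) mod 3. (30 - 2) mod 3 = 1, so b_{30} = b_3 = 8.

8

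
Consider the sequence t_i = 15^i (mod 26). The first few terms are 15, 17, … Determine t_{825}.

5

We have t_1 = 15,  t_2 = 17,  t_3 = 21,  t_4 = 3,  t_5 = 19,  t_6 = 25,  t_7 = 11,  t_8 = 9,  t_9 = 5,  t_{10} = 23,  t_{11} = 7,  t_{12} = 1,  t_{13} = 15.
Since t_{13} = t_1 = 15, the sequence is periodic with period 12.
(825 - 1) mod 12 = 8, so t_{825} = t_9 = 5.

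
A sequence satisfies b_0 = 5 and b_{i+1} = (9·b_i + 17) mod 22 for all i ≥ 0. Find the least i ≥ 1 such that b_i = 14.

7

We have b_0 = 5; b_1 = 18; b_2 = 3; b_3 = 0; b_4 = 17; b_5 = 16; b_6 = 7; b_7 = 14; b_8 = 11; b_9 = 6; b_{10} = 5.
The sequence repeats with period 10.
The value 14 first appears (with i ≥ 1) at b_7.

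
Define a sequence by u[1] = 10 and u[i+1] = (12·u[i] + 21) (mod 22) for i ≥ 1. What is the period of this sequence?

Listing terms: u[1] = 10, u[2] = 9, u[3] = 19, u[4] = 7, u[5] = 17, u[6] = 5, u[7] = 15, u[8] = 3, u[9] = 13, u[10] = 1, u[11] = 11, u[12] = 21, u[13] = 9.
Since u[13] = u[2] = 9, the sequence is eventually periodic: after a pre-period of length 1 it cycles with period 11.

11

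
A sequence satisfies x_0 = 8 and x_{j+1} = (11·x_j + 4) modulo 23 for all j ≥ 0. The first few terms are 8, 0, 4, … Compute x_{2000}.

x_0 = 8,  x_1 = 0,  x_2 = 4,  x_3 = 2,  x_4 = 3,  x_5 = 14,  x_6 = 20,  x_7 = 17,  x_8 = 7,  x_9 = 12,  x_{10} = 21,  x_{11} = 5,  x_{12} = 13,  x_{13} = 9,  x_{14} = 11,  x_{15} = 10,  x_{16} = 22,  x_{17} = 16,  x_{18} = 19,  x_{19} = 6,  x_{20} = 1,  x_{21} = 15,  x_{22} = 8.
Since x_{22} = x_0 = 8, the sequence is periodic with period 22.
(2000 - 0) mod 22 = 20, so x_{2000} = x_{20} = 1.

1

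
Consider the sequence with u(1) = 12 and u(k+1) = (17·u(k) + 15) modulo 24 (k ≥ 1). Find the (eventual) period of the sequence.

u(1) = 12,  u(2) = 3,  u(3) = 18,  u(4) = 9,  u(5) = 0,  u(6) = 15,  u(7) = 6,  u(8) = 21,  u(9) = 12.
Since u(9) = u(1) = 12, the sequence is periodic with period 8.

8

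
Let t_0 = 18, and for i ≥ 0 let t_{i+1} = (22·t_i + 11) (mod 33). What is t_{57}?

0

Listing terms: t_0 = 18,  t_1 = 11,  t_2 = 22,  t_3 = 0,  t_4 = 11.
Since t_4 = t_1 = 11, the sequence is eventually periodic: after a pre-period of length 1 it cycles with period 3.
For i ≥ 1, t_i depends only on (i - 1) mod 3. (57 - 1) mod 3 = 2, so t_{57} = t_3 = 0.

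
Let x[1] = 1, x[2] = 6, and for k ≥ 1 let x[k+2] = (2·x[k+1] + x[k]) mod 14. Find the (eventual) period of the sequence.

We have x[1] = 1, x[2] = 6, x[3] = 13, x[4] = 4, x[5] = 7, x[6] = 4, x[7] = 1, x[8] = 6.
The sequence repeats with period 6.

6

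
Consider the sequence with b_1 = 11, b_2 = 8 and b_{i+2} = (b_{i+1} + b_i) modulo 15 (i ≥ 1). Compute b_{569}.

We have b_1 = 11,  b_2 = 8,  b_3 = 4,  b_4 = 12,  b_5 = 1,  b_6 = 13,  b_7 = 14,  b_8 = 12,  b_9 = 11,  b_{10} = 8.
Since (b_9, b_{10}) = (b_1, b_2) = (11, 8) (two consecutive terms determine the rest), the sequence is periodic with period 8.
(569 - 1) mod 8 = 0, so b_{569} = b_1 = 11.

11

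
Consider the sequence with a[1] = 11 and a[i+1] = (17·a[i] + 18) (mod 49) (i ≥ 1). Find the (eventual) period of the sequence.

42

We have a[1] = 11, a[2] = 9, a[3] = 24, a[4] = 34, a[5] = 8, a[6] = 7, a[7] = 39, a[8] = 44, a[9] = 31, a[10] = 6, a[11] = 22, a[12] = 0, a[13] = 18, a[14] = 30, a[15] = 38, a[16] = 27, a[17] = 36, a[18] = 42, a[19] = 46, a[20] = 16, a[21] = 45, a[22] = 48, a[23] = 1, a[24] = 35, a[25] = 25, a[26] = 2, a[27] = 3, a[28] = 20, a[29] = 15, a[30] = 28, a[31] = 4, a[32] = 37, a[33] = 10, a[34] = 41, a[35] = 29, a[36] = 21, a[37] = 32, a[38] = 23, a[39] = 17, a[40] = 13, a[41] = 43, a[42] = 14, a[43] = 11.
The sequence repeats with period 42.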